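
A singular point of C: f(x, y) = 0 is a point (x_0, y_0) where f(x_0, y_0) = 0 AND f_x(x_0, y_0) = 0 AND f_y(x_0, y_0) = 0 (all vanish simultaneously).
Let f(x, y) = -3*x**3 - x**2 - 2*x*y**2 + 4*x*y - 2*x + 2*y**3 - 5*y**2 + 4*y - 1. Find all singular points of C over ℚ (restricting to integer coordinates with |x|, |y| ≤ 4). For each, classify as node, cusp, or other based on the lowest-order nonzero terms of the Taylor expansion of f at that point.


Singular points: {(0, 1)}; classification: node.

Compute partial derivatives:
  f_x = -9*x**2 - 2*x - 2*y**2 + 4*y - 2.
  f_y = -4*x*y + 4*x + 6*y**2 - 10*y + 4.
Scan x_0 ∈ {−4, ..., 4}. For each x_0, f_y(x_0, y) is a polynomial in y; find its integer roots y ∈ {−4, ..., 4}, then test f_x and f at those candidates.
  x = -4: f_y(-4, y) = 6*y**2 + 6*y - 12; vanishes at y ∈ {-2, 1}. (-4, -2): f_x = -154 ≠ 0; (-4, 1): f_x = -136 ≠ 0.
  x = -3: f_y(-3, y) = 6*y**2 + 2*y - 8; vanishes at y ∈ {1}. (-3, 1): f_x = -75 ≠ 0.
  x = -2: f_y(-2, y) = 6*y**2 - 2*y - 4; vanishes at y ∈ {1}. (-2, 1): f_x = -32 ≠ 0.
  x = -1: f_y(-1, y) = 6*y**2 - 6*y; vanishes at y ∈ {0, 1}. (-1, 0): f_x = -9 ≠ 0; (-1, 1): f_x = -7 ≠ 0.
  x = 0: f_y(0, y) = 6*y**2 - 10*y + 4; vanishes at y ∈ {1}. (0, 1): f_x = 0, f = 0 — SINGULAR.
  x = 1: f_y(1, y) = 6*y**2 - 14*y + 8; vanishes at y ∈ {1}. (1, 1): f_x = -11 ≠ 0.
  x = 2: f_y(2, y) = 6*y**2 - 18*y + 12; vanishes at y ∈ {1, 2}. (2, 1): f_x = -40 ≠ 0; (2, 2): f_x = -42 ≠ 0.
  x = 3: f_y(3, y) = 6*y**2 - 22*y + 16; vanishes at y ∈ {1}. (3, 1): f_x = -87 ≠ 0.
  x = 4: f_y(4, y) = 6*y**2 - 26*y + 20; vanishes at y ∈ {1}. (4, 1): f_x = -152 ≠ 0.
Only singular point on the grid: (0, 1).
Classify: substitute x = 0 + u, y = 1 + v and expand: f = -3*u**3 - u**2 - 2*u*v**2 + 2*v**3 + v**2.
No constant or linear terms (consistent with a singular point). Quadratic part: -u**2 + v**2. Cubic part: -3*u**3 - 2*u*v**2 + 2*v**3.
The quadratic part v**2 - u**2 = (v − u)(v + u) splits into two distinct linear factors, so there are two distinct tangent lines y − 1 = ±(x − 0) — this is a node (ordinary double point).
Classification: node.


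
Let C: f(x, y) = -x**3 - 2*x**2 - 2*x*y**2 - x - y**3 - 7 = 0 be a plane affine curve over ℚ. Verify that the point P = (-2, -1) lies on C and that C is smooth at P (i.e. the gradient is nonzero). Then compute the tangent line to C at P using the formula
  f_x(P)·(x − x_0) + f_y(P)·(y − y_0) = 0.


Tangent line at P: -7*x - 11*y - 25 = 0.

Step 1: f(-2, -1) = 0, so P lies on C.
Step 2: partial derivatives
  f_x(x, y) = -3*x**2 - 4*x - 2*y**2 - 1, f_y(x, y) = -4*x*y - 3*y**2.
  f_x(P) = -7, f_y(P) = -11 (gradient nonzero, so P is smooth).
Step 3: tangent line at P: -7·(x − -2) + -11·(y − -1) = 0.
Expanding: -7*x - 11*y - 25 = 0.


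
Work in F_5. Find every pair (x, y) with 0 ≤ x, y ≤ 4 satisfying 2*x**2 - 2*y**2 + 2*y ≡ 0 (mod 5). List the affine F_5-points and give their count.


Affine F_5-points: {(0, 0), (0, 1), (1, 3), (4, 3)}; count = 4.

For each of the 25 pairs (x, y) ∈ F_5², evaluate f(x, y) mod 5. Record the zeros.
  x = 0: [0↦0, 1↦0, 2↦1, 3↦3, 4↦1]  zeros at y ∈ {0, 1}
  x = 1: [0↦2, 1↦2, 2↦3, 3↦0, 4↦3]  zeros at y ∈ {3}
  x = 2: [0↦3, 1↦3, 2↦4, 3↦1, 4↦4]  zeros at y ∈ ∅
  x = 3: [0↦3, 1↦3, 2↦4, 3↦1, 4↦4]  zeros at y ∈ ∅
  x = 4: [0↦2, 1↦2, 2↦3, 3↦0, 4↦3]  zeros at y ∈ {3}
Collecting zeros: affine points = {(0, 0), (0, 1), (1, 3), (4, 3)}.
Total count |C(F_5)_aff| = 4.


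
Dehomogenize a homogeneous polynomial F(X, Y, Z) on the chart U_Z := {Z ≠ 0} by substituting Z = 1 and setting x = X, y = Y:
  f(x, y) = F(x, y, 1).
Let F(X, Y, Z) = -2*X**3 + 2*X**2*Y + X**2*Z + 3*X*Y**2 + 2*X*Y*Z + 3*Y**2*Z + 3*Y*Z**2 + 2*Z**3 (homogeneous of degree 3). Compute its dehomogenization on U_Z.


f(x, y) = -2*x**3 + 2*x**2*y + x**2 + 3*x*y**2 + 2*x*y + 3*y**2 + 3*y + 2

On U_Z we set Z = 1. Each monomial c·X^i·Y^j·Z^k in F becomes c·x^i·y^j·1^k = c·x^i·y^j.
Substituting Z = 1: F(X, Y, 1) = -2*x**3 + 2*x**2*y + x**2 + 3*x*y**2 + 2*x*y + 3*y**2 + 3*y + 2.
Note: deg(f) ≤ deg(F) = 3; strict inequality happens when F is divisible by Z (lost terms).


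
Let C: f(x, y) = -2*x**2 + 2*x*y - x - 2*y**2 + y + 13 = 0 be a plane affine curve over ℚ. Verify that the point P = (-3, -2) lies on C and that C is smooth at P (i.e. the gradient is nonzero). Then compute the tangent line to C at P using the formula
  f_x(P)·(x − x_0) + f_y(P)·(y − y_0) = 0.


Tangent line at P: 7*x + 3*y + 27 = 0.

Step 1: f(-3, -2) = 0, so P lies on C.
Step 2: partial derivatives
  f_x(x, y) = -4*x + 2*y - 1, f_y(x, y) = 2*x - 4*y + 1.
  f_x(P) = 7, f_y(P) = 3 (gradient nonzero, so P is smooth).
Step 3: tangent line at P: 7·(x − -3) + 3·(y − -2) = 0.
Expanding: 7*x + 3*y + 27 = 0.


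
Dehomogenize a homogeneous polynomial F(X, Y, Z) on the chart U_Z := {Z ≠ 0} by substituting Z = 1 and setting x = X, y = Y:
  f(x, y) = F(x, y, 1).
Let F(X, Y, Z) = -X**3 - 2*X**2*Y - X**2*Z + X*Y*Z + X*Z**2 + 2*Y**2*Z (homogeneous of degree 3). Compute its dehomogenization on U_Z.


f(x, y) = -x**3 - 2*x**2*y - x**2 + x*y + x + 2*y**2

On U_Z we set Z = 1. Each monomial c·X^i·Y^j·Z^k in F becomes c·x^i·y^j·1^k = c·x^i·y^j.
Substituting Z = 1: F(X, Y, 1) = -x**3 - 2*x**2*y - x**2 + x*y + x + 2*y**2.
Note: deg(f) ≤ deg(F) = 3; strict inequality happens when F is divisible by Z (lost terms).


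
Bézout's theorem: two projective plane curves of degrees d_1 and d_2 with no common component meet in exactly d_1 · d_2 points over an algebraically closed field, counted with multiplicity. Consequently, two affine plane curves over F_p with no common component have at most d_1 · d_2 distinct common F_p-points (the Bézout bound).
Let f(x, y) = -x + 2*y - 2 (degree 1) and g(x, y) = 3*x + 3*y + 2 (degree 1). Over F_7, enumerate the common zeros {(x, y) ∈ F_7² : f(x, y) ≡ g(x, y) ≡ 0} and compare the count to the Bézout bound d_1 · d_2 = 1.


Common zeros: {(2, 2)}; count = 1; Bézout bound = 1.

deg(f) = 1, deg(g) = 1, so Bézout bound = 1.
Scan x ∈ F_7. For each x, list the y ∈ F_7 with f(x, y) ≡ 0 and those with g(x, y) ≡ 0 (mod 7); the common zeros in that column are the intersection.
  x = 0: f ≡ 0 at y ∈ {1}; g ≡ 0 at y ∈ {4}; common: ∅.
  x = 1: f ≡ 0 at y ∈ {5}; g ≡ 0 at y ∈ {3}; common: ∅.
  x = 2: f ≡ 0 at y ∈ {2}; g ≡ 0 at y ∈ {2}; common: {2}.
  x = 3: f ≡ 0 at y ∈ {6}; g ≡ 0 at y ∈ {1}; common: ∅.
  x = 4: f ≡ 0 at y ∈ {3}; g ≡ 0 at y ∈ {0}; common: ∅.
  x = 5: f ≡ 0 at y ∈ {0}; g ≡ 0 at y ∈ {6}; common: ∅.
  x = 6: f ≡ 0 at y ∈ {4}; g ≡ 0 at y ∈ {5}; common: ∅.
Collecting: common zeros = {(2, 2)}, so the count is 1.
Comparison with the Bézout bound: 1 ≤ 1 = deg(f)·deg(g), as expected for curves with no common component (the bound is attained).


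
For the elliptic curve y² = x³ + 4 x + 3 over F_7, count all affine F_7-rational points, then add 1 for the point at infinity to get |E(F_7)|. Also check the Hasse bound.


Affine points = {(1, 1), (1, 6), (3, 0), (5, 1), (5, 6)}; affine count = 5; |E(F_7)| = 6.

Discriminant check: Δ ∝ 4a³ + 27b² = 4·4³ + 27·3² = 4·64 + 27·9 ≡ 2 (mod 7). Nonzero ⇒ E is nonsingular.
For each x ∈ F_7, compute rhs = x³ + 4·x + 3 mod 7, then count y ∈ F_7 with y² ≡ rhs.
  x = 0: rhs = 3, matching y values: none (0 points).
  x = 1: rhs = 1, matching y values: 1, 6 (2 points).
  x = 2: rhs = 5, matching y values: none (0 points).
  x = 3: rhs = 0, matching y values: 0 (1 points).
  x = 4: rhs = 6, matching y values: none (0 points).
  x = 5: rhs = 1, matching y values: 1, 6 (2 points).
  x = 6: rhs = 5, matching y values: none (0 points).
Total affine count: 5.
Full point count |E(F_7)| = 5 + 1 = 6.
Hasse bound: |6 − (7+1)| = |-2| = 2 ≤ 2√7 ≈ 5.2915 ✓.


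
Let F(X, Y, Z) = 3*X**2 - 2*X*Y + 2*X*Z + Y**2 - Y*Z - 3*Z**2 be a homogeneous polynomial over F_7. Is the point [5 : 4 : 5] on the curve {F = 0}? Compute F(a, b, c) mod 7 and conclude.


F(5,4,5) ≡ 6 (mod 7); P is NOT on the curve.

Evaluate F(5, 4, 5) term-by-term (mod 7).
  3*X**2 ↦ 3·25·1·1 = 75
  -2*X*Y ↦ -2·5·4·1 = -40
  2*X*Z ↦ 2·5·1·5 = 50
  Y**2 ↦ 1·1·16·1 = 16
  -Y*Z ↦ -1·1·4·5 = -20
  -3*Z**2 ↦ -3·1·1·25 = -75
Sum: F(5, 4, 5) = (75) + (-40) + (50) + (16) + (-20) + (-75) = 6.
Reducing mod 7: 6 ≡ 6 (mod 7).
Since F(a, b, c) ≡ 6 ≠ 0 (mod 7), P does NOT lie on the curve.


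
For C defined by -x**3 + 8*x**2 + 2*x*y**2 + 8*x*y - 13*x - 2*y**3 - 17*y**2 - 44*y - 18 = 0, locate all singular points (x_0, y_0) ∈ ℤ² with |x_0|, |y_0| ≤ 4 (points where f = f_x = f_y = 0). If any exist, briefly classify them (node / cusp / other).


Singular points: {(3, -2)}; classification: node.

Compute partial derivatives:
  f_x = -3*x**2 + 16*x + 2*y**2 + 8*y - 13.
  f_y = 4*x*y + 8*x - 6*y**2 - 34*y - 44.
Scan x_0 ∈ {−4, ..., 4}. For each x_0, f_y(x_0, y) is a polynomial in y; find its integer roots y ∈ {−4, ..., 4}, then test f_x and f at those candidates.
  x = -4: f_y(-4, y) = -6*y**2 - 50*y - 76; vanishes at y ∈ {-2}. (-4, -2): f_x = -133 ≠ 0.
  x = -3: f_y(-3, y) = -6*y**2 - 46*y - 68; vanishes at y ∈ {-2}. (-3, -2): f_x = -96 ≠ 0.
  x = -2: f_y(-2, y) = -6*y**2 - 42*y - 60; vanishes at y ∈ {-2}. (-2, -2): f_x = -65 ≠ 0.
  x = -1: f_y(-1, y) = -6*y**2 - 38*y - 52; vanishes at y ∈ {-2}. (-1, -2): f_x = -40 ≠ 0.
  x = 0: f_y(0, y) = -6*y**2 - 34*y - 44; vanishes at y ∈ {-2}. (0, -2): f_x = -21 ≠ 0.
  x = 1: f_y(1, y) = -6*y**2 - 30*y - 36; vanishes at y ∈ {-3, -2}. (1, -3): f_x = -6 ≠ 0; (1, -2): f_x = -8 ≠ 0.
  x = 2: f_y(2, y) = -6*y**2 - 26*y - 28; vanishes at y ∈ {-2}. (2, -2): f_x = -1 ≠ 0.
  x = 3: f_y(3, y) = -6*y**2 - 22*y - 20; vanishes at y ∈ {-2}. (3, -2): f_x = 0, f = 0 — SINGULAR.
  x = 4: f_y(4, y) = -6*y**2 - 18*y - 12; vanishes at y ∈ {-2, -1}. (4, -2): f_x = -5 ≠ 0; (4, -1): f_x = -3 ≠ 0.
Only singular point on the grid: (3, -2).
Classify: substitute x = 3 + u, y = -2 + v and expand: f = -u**3 - u**2 + 2*u*v**2 - 2*v**3 + v**2.
No constant or linear terms (consistent with a singular point). Quadratic part: -u**2 + v**2. Cubic part: -u**3 + 2*u*v**2 - 2*v**3.
The quadratic part v**2 - u**2 = (v − u)(v + u) splits into two distinct linear factors, so there are two distinct tangent lines y − -2 = ±(x − 3) — this is a node (ordinary double point).
Classification: node.


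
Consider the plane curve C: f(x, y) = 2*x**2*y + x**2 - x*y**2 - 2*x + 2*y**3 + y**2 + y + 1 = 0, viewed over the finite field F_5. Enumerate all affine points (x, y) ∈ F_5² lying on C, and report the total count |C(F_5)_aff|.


Affine F_5-points: {(0, 1), (1, 0), (1, 1), (1, 4), (3, 2), (4, 3)}; count = 6.

For each of the 25 pairs (x, y) ∈ F_5², evaluate f(x, y) mod 5. Record the zeros.
  x = 0: [0↦1, 1↦0, 2↦3, 3↦2, 4↦4]  zeros at y ∈ {1}
  x = 1: [0↦0, 1↦0, 2↦2, 3↦3, 4↦0]  zeros at y ∈ {0, 1, 4}
  x = 2: [0↦1, 1↦1, 2↦1, 3↦3, 4↦4]  zeros at y ∈ ∅
  x = 3: [0↦4, 1↦3, 2↦0, 3↦2, 4↦1]  zeros at y ∈ {2}
  x = 4: [0↦4, 1↦1, 2↦4, 3↦0, 4↦1]  zeros at y ∈ {3}
Collecting zeros: affine points = {(0, 1), (1, 0), (1, 1), (1, 4), (3, 2), (4, 3)}.
Total count |C(F_5)_aff| = 6.


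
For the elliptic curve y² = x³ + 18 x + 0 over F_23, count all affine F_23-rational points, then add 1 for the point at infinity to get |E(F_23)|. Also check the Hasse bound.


Affine points = {(0, 0), (3, 9), (3, 14), (5, 10), (5, 13), (6, 5), (6, 18), (7, 3), (7, 20), (8, 9), (8, 14), (12, 9), (12, 14), (13, 4), (13, 19), (14, 11), (14, 12), (19, 5), (19, 18), (21, 5), (21, 18), (22, 2), (22, 21)}; affine count = 23; |E(F_23)| = 24.

Discriminant check: Δ ∝ 4a³ + 27b² = 4·18³ + 27·0² = 4·5832 + 27·0 ≡ 6 (mod 23). Nonzero ⇒ E is nonsingular.
For each x ∈ F_23, compute rhs = x³ + 18·x + 0 mod 23, then count y ∈ F_23 with y² ≡ rhs.
  x = 0: rhs = 0, matching y values: 0 (1 points).
  x = 1: rhs = 19, matching y values: none (0 points).
  x = 2: rhs = 21, matching y values: none (0 points).
  x = 3: rhs = 12, matching y values: 9, 14 (2 points).
  x = 4: rhs = 21, matching y values: none (0 points).
  x = 5: rhs = 8, matching y values: 10, 13 (2 points).
  x = 6: rhs = 2, matching y values: 5, 18 (2 points).
  x = 7: rhs = 9, matching y values: 3, 20 (2 points).
  x = 8: rhs = 12, matching y values: 9, 14 (2 points).
  x = 9: rhs = 17, matching y values: none (0 points).
  x = 10: rhs = 7, matching y values: none (0 points).
  x = 11: rhs = 11, matching y values: none (0 points).
  x = 12: rhs = 12, matching y values: 9, 14 (2 points).
  x = 13: rhs = 16, matching y values: 4, 19 (2 points).
  x = 14: rhs = 6, matching y values: 11, 12 (2 points).
  x = 15: rhs = 11, matching y values: none (0 points).
  x = 16: rhs = 14, matching y values: none (0 points).
  x = 17: rhs = 21, matching y values: none (0 points).
  x = 18: rhs = 15, matching y values: none (0 points).
  x = 19: rhs = 2, matching y values: 5, 18 (2 points).
  x = 20: rhs = 11, matching y values: none (0 points).
  x = 21: rhs = 2, matching y values: 5, 18 (2 points).
  x = 22: rhs = 4, matching y values: 2, 21 (2 points).
Total affine count: 23.
Full point count |E(F_23)| = 23 + 1 = 24.
Hasse bound: |24 − (23+1)| = |0| = 0 ≤ 2√23 ≈ 9.5917 ✓.


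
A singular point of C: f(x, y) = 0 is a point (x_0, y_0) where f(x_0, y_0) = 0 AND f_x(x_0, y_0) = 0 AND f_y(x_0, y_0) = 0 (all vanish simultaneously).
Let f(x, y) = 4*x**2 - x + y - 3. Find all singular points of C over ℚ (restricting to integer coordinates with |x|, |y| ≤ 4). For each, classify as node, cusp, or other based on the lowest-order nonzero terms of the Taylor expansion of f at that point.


No singular points in the scanned grid; C is smooth there.

Compute partial derivatives:
  f_x = 8*x - 1.
  f_y = 1.
f_y = 1 is a nonzero constant, so f_y never vanishes: no point (x, y) can satisfy f = f_x = f_y = 0. In particular no (x, y) ∈ {−4, ..., 4}² is singular; the curve is smooth.


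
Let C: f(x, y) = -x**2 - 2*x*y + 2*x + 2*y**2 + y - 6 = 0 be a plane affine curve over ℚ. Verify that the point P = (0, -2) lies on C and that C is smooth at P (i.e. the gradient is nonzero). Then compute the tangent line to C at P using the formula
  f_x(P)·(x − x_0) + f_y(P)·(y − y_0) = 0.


Tangent line at P: 6*x - 7*y - 14 = 0.

Step 1: f(0, -2) = 0, so P lies on C.
Step 2: partial derivatives
  f_x(x, y) = -2*x - 2*y + 2, f_y(x, y) = -2*x + 4*y + 1.
  f_x(P) = 6, f_y(P) = -7 (gradient nonzero, so P is smooth).
Step 3: tangent line at P: 6·(x − 0) + -7·(y − -2) = 0.
Expanding: 6*x - 7*y - 14 = 0.


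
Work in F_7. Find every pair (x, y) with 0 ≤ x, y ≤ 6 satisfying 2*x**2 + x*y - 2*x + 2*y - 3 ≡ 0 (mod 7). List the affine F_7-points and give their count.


Affine F_7-points: {(0, 5), (1, 1), (2, 5), (3, 1), (4, 0), (6, 6)}; count = 6.

For each of the 49 pairs (x, y) ∈ F_7², evaluate f(x, y) mod 7. Record the zeros.
  x = 0: [0↦4, 1↦6, 2↦1, 3↦3, 4↦5, 5↦0, 6↦2]  zeros at y ∈ {5}
  x = 1: [0↦4, 1↦0, 2↦3, 3↦6, 4↦2, 5↦5, 6↦1]  zeros at y ∈ {1}
  x = 2: [0↦1, 1↦5, 2↦2, 3↦6, 4↦3, 5↦0, 6↦4]  zeros at y ∈ {5}
  x = 3: [0↦2, 1↦0, 2↦5, 3↦3, 4↦1, 5↦6, 6↦4]  zeros at y ∈ {1}
  x = 4: [0↦0, 1↦6, 2↦5, 3↦4, 4↦3, 5↦2, 6↦1]  zeros at y ∈ {0}
  x = 5: [0↦2, 1↦2, 2↦2, 3↦2, 4↦2, 5↦2, 6↦2]  zeros at y ∈ ∅
  x = 6: [0↦1, 1↦2, 2↦3, 3↦4, 4↦5, 5↦6, 6↦0]  zeros at y ∈ {6}
Collecting zeros: affine points = {(0, 5), (1, 1), (2, 5), (3, 1), (4, 0), (6, 6)}.
Total count |C(F_7)_aff| = 6.


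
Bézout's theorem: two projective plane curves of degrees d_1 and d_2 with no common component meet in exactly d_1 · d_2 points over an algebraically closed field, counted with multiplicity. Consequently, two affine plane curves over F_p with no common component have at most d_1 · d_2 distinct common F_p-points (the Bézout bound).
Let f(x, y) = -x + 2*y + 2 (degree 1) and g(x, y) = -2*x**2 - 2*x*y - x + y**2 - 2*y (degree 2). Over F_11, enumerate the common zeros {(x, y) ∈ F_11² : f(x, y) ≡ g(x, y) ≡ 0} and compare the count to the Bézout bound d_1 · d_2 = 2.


Common zeros: {(3, 6)}; count = 1; Bézout bound = 2.

deg(f) = 1, deg(g) = 2, so Bézout bound = 2.
Scan x ∈ F_11. For each x, list the y ∈ F_11 with f(x, y) ≡ 0 and those with g(x, y) ≡ 0 (mod 11); the common zeros in that column are the intersection.
  x = 0: f ≡ 0 at y ∈ {10}; g ≡ 0 at y ∈ {0, 2}; common: ∅.
  x = 1: f ≡ 0 at y ∈ {5}; g ≡ 0 at y ∈ ∅; common: ∅.
  x = 2: f ≡ 0 at y ∈ {0}; g ≡ 0 at y ∈ ∅; common: ∅.
  x = 3: f ≡ 0 at y ∈ {6}; g ≡ 0 at y ∈ {2, 6}; common: {6}.
  x = 4: f ≡ 0 at y ∈ {1}; g ≡ 0 at y ∈ ∅; common: ∅.
  x = 5: f ≡ 0 at y ∈ {7}; g ≡ 0 at y ∈ {0, 1}; common: ∅.
  x = 6: f ≡ 0 at y ∈ {2}; g ≡ 0 at y ∈ ∅; common: ∅.
  x = 7: f ≡ 0 at y ∈ {8}; g ≡ 0 at y ∈ {6, 10}; common: ∅.
  x = 8: f ≡ 0 at y ∈ {3}; g ≡ 0 at y ∈ ∅; common: ∅.
  x = 9: f ≡ 0 at y ∈ {9}; g ≡ 0 at y ∈ ∅; common: ∅.
  x = 10: f ≡ 0 at y ∈ {4}; g ≡ 0 at y ∈ {1, 10}; common: ∅.
Collecting: common zeros = {(3, 6)}, so the count is 1.
Comparison with the Bézout bound: 1 ≤ 2 = deg(f)·deg(g), as expected for curves with no common component (the affine F_11-count falls short of the bound because intersections may lie at infinity, over extension fields, or carry multiplicity).


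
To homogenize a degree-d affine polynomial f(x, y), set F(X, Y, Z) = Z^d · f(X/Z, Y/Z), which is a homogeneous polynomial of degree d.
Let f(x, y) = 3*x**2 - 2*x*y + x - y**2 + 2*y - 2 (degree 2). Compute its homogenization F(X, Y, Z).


F(X, Y, Z) = 3*X**2 - 2*X*Y + X*Z - Y**2 + 2*Y*Z - 2*Z**2

deg(f) = 2.
Substitute x = X/Z, y = Y/Z into f, then multiply by Z^2.
  monomial 3·x^2·y^0 ↦ 3·X^2·Y^0·Z^0.
  monomial -2·x^1·y^1 ↦ -2·X^1·Y^1·Z^0.
  monomial 1·x^1·y^0 ↦ 1·X^1·Y^0·Z^1.
  monomial -1·x^0·y^2 ↦ -1·X^0·Y^2·Z^0.
  monomial 2·x^0·y^1 ↦ 2·X^0·Y^1·Z^1.
  monomial -2·x^0·y^0 ↦ -2·X^0·Y^0·Z^2.
Collecting: F(X, Y, Z) = 3*X**2 - 2*X*Y + X*Z - Y**2 + 2*Y*Z - 2*Z**2.


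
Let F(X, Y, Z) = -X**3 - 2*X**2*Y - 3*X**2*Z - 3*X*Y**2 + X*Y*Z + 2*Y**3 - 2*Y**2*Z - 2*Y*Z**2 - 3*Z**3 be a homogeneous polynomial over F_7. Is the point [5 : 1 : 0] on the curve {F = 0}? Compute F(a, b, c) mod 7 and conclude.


F(5,1,0) ≡ 1 (mod 7); P is NOT on the curve.

Evaluate F(5, 1, 0) term-by-term (mod 7).
  -X**3 ↦ -1·125·1·1 = -125
  -2*X**2*Y ↦ -2·25·1·1 = -50
  -3*X**2*Z ↦ -3·25·1·0 = 0
  -3*X*Y**2 ↦ -3·5·1·1 = -15
  X*Y*Z ↦ 1·5·1·0 = 0
  2*Y**3 ↦ 2·1·1·1 = 2
  -2*Y**2*Z ↦ -2·1·1·0 = 0
  -2*Y*Z**2 ↦ -2·1·1·0 = 0
  -3*Z**3 ↦ -3·1·1·0 = 0
Sum: F(5, 1, 0) = (-125) + (-50) + (0) + (-15) + (0) + (2) + (0) + (0) + (0) = -188.
Reducing mod 7: -188 ≡ 1 (mod 7).
Since F(a, b, c) ≡ 1 ≠ 0 (mod 7), P does NOT lie on the curve.


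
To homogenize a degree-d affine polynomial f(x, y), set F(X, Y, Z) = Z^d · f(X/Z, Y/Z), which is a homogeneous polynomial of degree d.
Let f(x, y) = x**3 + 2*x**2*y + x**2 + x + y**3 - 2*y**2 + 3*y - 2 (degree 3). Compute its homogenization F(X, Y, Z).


F(X, Y, Z) = X**3 + 2*X**2*Y + X**2*Z + X*Z**2 + Y**3 - 2*Y**2*Z + 3*Y*Z**2 - 2*Z**3

deg(f) = 3.
Substitute x = X/Z, y = Y/Z into f, then multiply by Z^3.
  monomial 1·x^3·y^0 ↦ 1·X^3·Y^0·Z^0.
  monomial 2·x^2·y^1 ↦ 2·X^2·Y^1·Z^0.
  monomial 1·x^2·y^0 ↦ 1·X^2·Y^0·Z^1.
  monomial 1·x^1·y^0 ↦ 1·X^1·Y^0·Z^2.
  monomial 1·x^0·y^3 ↦ 1·X^0·Y^3·Z^0.
  monomial -2·x^0·y^2 ↦ -2·X^0·Y^2·Z^1.
  monomial 3·x^0·y^1 ↦ 3·X^0·Y^1·Z^2.
  monomial -2·x^0·y^0 ↦ -2·X^0·Y^0·Z^3.
Collecting: F(X, Y, Z) = X**3 + 2*X**2*Y + X**2*Z + X*Z**2 + Y**3 - 2*Y**2*Z + 3*Y*Z**2 - 2*Z**3.


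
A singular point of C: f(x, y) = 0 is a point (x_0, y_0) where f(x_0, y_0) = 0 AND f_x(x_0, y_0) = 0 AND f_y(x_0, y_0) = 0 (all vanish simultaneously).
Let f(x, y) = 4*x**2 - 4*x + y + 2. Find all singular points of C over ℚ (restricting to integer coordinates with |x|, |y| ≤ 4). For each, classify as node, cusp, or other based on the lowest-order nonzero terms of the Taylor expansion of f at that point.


No singular points in the scanned grid; C is smooth there.

Compute partial derivatives:
  f_x = 8*x - 4.
  f_y = 1.
f_y = 1 is a nonzero constant, so f_y never vanishes: no point (x, y) can satisfy f = f_x = f_y = 0. In particular no (x, y) ∈ {−4, ..., 4}² is singular; the curve is smooth.


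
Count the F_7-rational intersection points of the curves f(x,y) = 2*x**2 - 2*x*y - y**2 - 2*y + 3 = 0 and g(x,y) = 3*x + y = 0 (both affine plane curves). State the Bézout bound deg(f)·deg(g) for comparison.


Common zeros: ∅; count = 0; Bézout bound = 2.

deg(f) = 2, deg(g) = 1, so Bézout bound = 2.
Scan x ∈ F_7. For each x, list the y ∈ F_7 with f(x, y) ≡ 0 and those with g(x, y) ≡ 0 (mod 7); the common zeros in that column are the intersection.
  x = 0: f ≡ 0 at y ∈ {1, 4}; g ≡ 0 at y ∈ {0}; common: ∅.
  x = 1: f ≡ 0 at y ∈ {1, 2}; g ≡ 0 at y ∈ {4}; common: ∅.
  x = 2: f ≡ 0 at y ∈ ∅; g ≡ 0 at y ∈ {1}; common: ∅.
  x = 3: f ≡ 0 at y ∈ {0, 6}; g ≡ 0 at y ∈ {5}; common: ∅.
  x = 4: f ≡ 0 at y ∈ {0, 4}; g ≡ 0 at y ∈ {2}; common: ∅.
  x = 5: f ≡ 0 at y ∈ ∅; g ≡ 0 at y ∈ {6}; common: ∅.
  x = 6: f ≡ 0 at y ∈ ∅; g ≡ 0 at y ∈ {3}; common: ∅.
Collecting: common zeros = ∅, so the count is 0.
Comparison with the Bézout bound: 0 ≤ 2 = deg(f)·deg(g), as expected for curves with no common component (the affine F_7-count falls short of the bound because intersections may lie at infinity, over extension fields, or carry multiplicity).


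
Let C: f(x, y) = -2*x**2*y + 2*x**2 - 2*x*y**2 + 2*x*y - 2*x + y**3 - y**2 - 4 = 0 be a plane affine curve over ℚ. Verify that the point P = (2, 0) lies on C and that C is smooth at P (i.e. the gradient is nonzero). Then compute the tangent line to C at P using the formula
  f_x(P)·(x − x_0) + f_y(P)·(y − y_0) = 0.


Tangent line at P: 6*x - 4*y - 12 = 0.

Step 1: f(2, 0) = 0, so P lies on C.
Step 2: partial derivatives
  f_x(x, y) = -4*x*y + 4*x - 2*y**2 + 2*y - 2, f_y(x, y) = -2*x**2 - 4*x*y + 2*x + 3*y**2 - 2*y.
  f_x(P) = 6, f_y(P) = -4 (gradient nonzero, so P is smooth).
Step 3: tangent line at P: 6·(x − 2) + -4·(y − 0) = 0.
Expanding: 6*x - 4*y - 12 = 0.


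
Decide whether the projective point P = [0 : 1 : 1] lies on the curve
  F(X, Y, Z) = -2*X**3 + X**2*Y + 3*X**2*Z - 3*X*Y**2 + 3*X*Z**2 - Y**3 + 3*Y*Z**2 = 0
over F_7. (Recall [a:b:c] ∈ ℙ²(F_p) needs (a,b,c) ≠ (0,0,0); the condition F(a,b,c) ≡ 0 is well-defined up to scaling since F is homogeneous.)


F(0,1,1) ≡ 2 (mod 7); P is NOT on the curve.

Evaluate F(0, 1, 1) term-by-term (mod 7).
  -2*X**3 ↦ -2·0·1·1 = 0
  X**2*Y ↦ 1·0·1·1 = 0
  3*X**2*Z ↦ 3·0·1·1 = 0
  -3*X*Y**2 ↦ -3·0·1·1 = 0
  3*X*Z**2 ↦ 3·0·1·1 = 0
  -Y**3 ↦ -1·1·1·1 = -1
  3*Y*Z**2 ↦ 3·1·1·1 = 3
Sum: F(0, 1, 1) = (0) + (0) + (0) + (0) + (0) + (-1) + (3) = 2.
Reducing mod 7: 2 ≡ 2 (mod 7).
Since F(a, b, c) ≡ 2 ≠ 0 (mod 7), P does NOT lie on the curve.


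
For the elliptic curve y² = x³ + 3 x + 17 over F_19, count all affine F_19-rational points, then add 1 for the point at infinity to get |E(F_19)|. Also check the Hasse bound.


Affine points = {(0, 6), (0, 13), (4, 6), (4, 13), (5, 9), (5, 10), (6, 2), (6, 17), (7, 1), (7, 18), (13, 7), (13, 12), (15, 6), (15, 13), (16, 0)}; affine count = 15; |E(F_19)| = 16.

Discriminant check: Δ ∝ 4a³ + 27b² = 4·3³ + 27·17² = 4·27 + 27·289 ≡ 7 (mod 19). Nonzero ⇒ E is nonsingular.
For each x ∈ F_19, compute rhs = x³ + 3·x + 17 mod 19, then count y ∈ F_19 with y² ≡ rhs.
  x = 0: rhs = 17, matching y values: 6, 13 (2 points).
  x = 1: rhs = 2, matching y values: none (0 points).
  x = 2: rhs = 12, matching y values: none (0 points).
  x = 3: rhs = 15, matching y values: none (0 points).
  x = 4: rhs = 17, matching y values: 6, 13 (2 points).
  x = 5: rhs = 5, matching y values: 9, 10 (2 points).
  x = 6: rhs = 4, matching y values: 2, 17 (2 points).
  x = 7: rhs = 1, matching y values: 1, 18 (2 points).
  x = 8: rhs = 2, matching y values: none (0 points).
  x = 9: rhs = 13, matching y values: none (0 points).
  x = 10: rhs = 2, matching y values: none (0 points).
  x = 11: rhs = 13, matching y values: none (0 points).
  x = 12: rhs = 14, matching y values: none (0 points).
  x = 13: rhs = 11, matching y values: 7, 12 (2 points).
  x = 14: rhs = 10, matching y values: none (0 points).
  x = 15: rhs = 17, matching y values: 6, 13 (2 points).
  x = 16: rhs = 0, matching y values: 0 (1 points).
  x = 17: rhs = 3, matching y values: none (0 points).
  x = 18: rhs = 13, matching y values: none (0 points).
Total affine count: 15.
Full point count |E(F_19)| = 15 + 1 = 16.
Hasse bound: |16 − (19+1)| = |-4| = 4 ≤ 2√19 ≈ 8.7178 ✓.


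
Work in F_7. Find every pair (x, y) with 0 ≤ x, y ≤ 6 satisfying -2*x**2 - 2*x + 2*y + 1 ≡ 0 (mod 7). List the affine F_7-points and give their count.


Affine F_7-points: {(0, 3), (1, 5), (2, 2), (3, 1), (4, 2), (5, 5), (6, 3)}; count = 7.

For each of the 49 pairs (x, y) ∈ F_7², evaluate f(x, y) mod 7. Record the zeros.
  x = 0: [0↦1, 1↦3, 2↦5, 3↦0, 4↦2, 5↦4, 6↦6]  zeros at y ∈ {3}
  x = 1: [0↦4, 1↦6, 2↦1, 3↦3, 4↦5, 5↦0, 6↦2]  zeros at y ∈ {5}
  x = 2: [0↦3, 1↦5, 2↦0, 3↦2, 4↦4, 5↦6, 6↦1]  zeros at y ∈ {2}
  x = 3: [0↦5, 1↦0, 2↦2, 3↦4, 4↦6, 5↦1, 6↦3]  zeros at y ∈ {1}
  x = 4: [0↦3, 1↦5, 2↦0, 3↦2, 4↦4, 5↦6, 6↦1]  zeros at y ∈ {2}
  x = 5: [0↦4, 1↦6, 2↦1, 3↦3, 4↦5, 5↦0, 6↦2]  zeros at y ∈ {5}
  x = 6: [0↦1, 1↦3, 2↦5, 3↦0, 4↦2, 5↦4, 6↦6]  zeros at y ∈ {3}
Collecting zeros: affine points = {(0, 3), (1, 5), (2, 2), (3, 1), (4, 2), (5, 5), (6, 3)}.
Total count |C(F_7)_aff| = 7.


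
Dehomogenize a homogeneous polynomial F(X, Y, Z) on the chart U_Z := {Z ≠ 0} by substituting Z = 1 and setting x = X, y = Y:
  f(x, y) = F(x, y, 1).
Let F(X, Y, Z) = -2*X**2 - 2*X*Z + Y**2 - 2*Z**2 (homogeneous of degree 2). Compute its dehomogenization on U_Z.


f(x, y) = -2*x**2 - 2*x + y**2 - 2

On U_Z we set Z = 1. Each monomial c·X^i·Y^j·Z^k in F becomes c·x^i·y^j·1^k = c·x^i·y^j.
Substituting Z = 1: F(X, Y, 1) = -2*x**2 - 2*x + y**2 - 2.
Note: deg(f) ≤ deg(F) = 2; strict inequality happens when F is divisible by Z (lost terms).


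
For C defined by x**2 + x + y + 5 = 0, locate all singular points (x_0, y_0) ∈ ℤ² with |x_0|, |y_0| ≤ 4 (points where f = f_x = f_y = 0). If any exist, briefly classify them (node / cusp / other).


No singular points in the scanned grid; C is smooth there.

Compute partial derivatives:
  f_x = 2*x + 1.
  f_y = 1.
f_y = 1 is a nonzero constant, so f_y never vanishes: no point (x, y) can satisfy f = f_x = f_y = 0. In particular no (x, y) ∈ {−4, ..., 4}² is singular; the curve is smooth.


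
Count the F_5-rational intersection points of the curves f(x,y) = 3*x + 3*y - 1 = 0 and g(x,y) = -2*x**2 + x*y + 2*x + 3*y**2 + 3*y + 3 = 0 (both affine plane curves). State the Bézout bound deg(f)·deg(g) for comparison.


Common zeros: {(1, 1)}; count = 1; Bézout bound = 2.

deg(f) = 1, deg(g) = 2, so Bézout bound = 2.
Scan x ∈ F_5. For each x, list the y ∈ F_5 with f(x, y) ≡ 0 and those with g(x, y) ≡ 0 (mod 5); the common zeros in that column are the intersection.
  x = 0: f ≡ 0 at y ∈ {2}; g ≡ 0 at y ∈ ∅; common: ∅.
  x = 1: f ≡ 0 at y ∈ {1}; g ≡ 0 at y ∈ {1}; common: {1}.
  x = 2: f ≡ 0 at y ∈ {0}; g ≡ 0 at y ∈ ∅; common: ∅.
  x = 3: f ≡ 0 at y ∈ {4}; g ≡ 0 at y ∈ {1, 2}; common: ∅.
  x = 4: f ≡ 0 at y ∈ {3}; g ≡ 0 at y ∈ {2, 4}; common: ∅.
Collecting: common zeros = {(1, 1)}, so the count is 1.
Comparison with the Bézout bound: 1 ≤ 2 = deg(f)·deg(g), as expected for curves with no common component (the affine F_5-count falls short of the bound because intersections may lie at infinity, over extension fields, or carry multiplicity).


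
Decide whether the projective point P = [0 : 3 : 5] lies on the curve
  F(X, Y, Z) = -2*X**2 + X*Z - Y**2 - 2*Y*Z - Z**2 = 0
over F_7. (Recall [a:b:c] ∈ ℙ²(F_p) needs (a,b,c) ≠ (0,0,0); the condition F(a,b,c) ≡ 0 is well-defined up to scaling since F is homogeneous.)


F(0,3,5) ≡ 6 (mod 7); P is NOT on the curve.

Evaluate F(0, 3, 5) term-by-term (mod 7).
  -2*X**2 ↦ -2·0·1·1 = 0
  X*Z ↦ 1·0·1·5 = 0
  -Y**2 ↦ -1·1·9·1 = -9
  -2*Y*Z ↦ -2·1·3·5 = -30
  -Z**2 ↦ -1·1·1·25 = -25
Sum: F(0, 3, 5) = (0) + (0) + (-9) + (-30) + (-25) = -64.
Reducing mod 7: -64 ≡ 6 (mod 7).
Since F(a, b, c) ≡ 6 ≠ 0 (mod 7), P does NOT lie on the curve.


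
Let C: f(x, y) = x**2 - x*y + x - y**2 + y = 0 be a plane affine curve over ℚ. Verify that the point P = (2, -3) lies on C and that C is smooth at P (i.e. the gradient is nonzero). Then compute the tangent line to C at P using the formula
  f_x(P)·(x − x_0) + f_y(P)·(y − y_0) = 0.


Tangent line at P: 8*x + 5*y - 1 = 0.

Step 1: f(2, -3) = 0, so P lies on C.
Step 2: partial derivatives
  f_x(x, y) = 2*x - y + 1, f_y(x, y) = -x - 2*y + 1.
  f_x(P) = 8, f_y(P) = 5 (gradient nonzero, so P is smooth).
Step 3: tangent line at P: 8·(x − 2) + 5·(y − -3) = 0.
Expanding: 8*x + 5*y - 1 = 0.


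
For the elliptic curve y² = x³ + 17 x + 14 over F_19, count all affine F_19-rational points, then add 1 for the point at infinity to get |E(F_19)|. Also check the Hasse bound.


Affine points = {(3, 4), (3, 15), (6, 3), (6, 16), (7, 1), (7, 18), (8, 4), (8, 15), (10, 5), (10, 14), (13, 0)}; affine count = 11; |E(F_19)| = 12.

Discriminant check: Δ ∝ 4a³ + 27b² = 4·17³ + 27·14² = 4·4913 + 27·196 ≡ 16 (mod 19). Nonzero ⇒ E is nonsingular.
For each x ∈ F_19, compute rhs = x³ + 17·x + 14 mod 19, then count y ∈ F_19 with y² ≡ rhs.
  x = 0: rhs = 14, matching y values: none (0 points).
  x = 1: rhs = 13, matching y values: none (0 points).
  x = 2: rhs = 18, matching y values: none (0 points).
  x = 3: rhs = 16, matching y values: 4, 15 (2 points).
  x = 4: rhs = 13, matching y values: none (0 points).
  x = 5: rhs = 15, matching y values: none (0 points).
  x = 6: rhs = 9, matching y values: 3, 16 (2 points).
  x = 7: rhs = 1, matching y values: 1, 18 (2 points).
  x = 8: rhs = 16, matching y values: 4, 15 (2 points).
  x = 9: rhs = 3, matching y values: none (0 points).
  x = 10: rhs = 6, matching y values: 5, 14 (2 points).
  x = 11: rhs = 12, matching y values: none (0 points).
  x = 12: rhs = 8, matching y values: none (0 points).
  x = 13: rhs = 0, matching y values: 0 (1 points).
  x = 14: rhs = 13, matching y values: none (0 points).
  x = 15: rhs = 15, matching y values: none (0 points).
  x = 16: rhs = 12, matching y values: none (0 points).
  x = 17: rhs = 10, matching y values: none (0 points).
  x = 18: rhs = 15, matching y values: none (0 points).
Total affine count: 11.
Full point count |E(F_19)| = 11 + 1 = 12.
Hasse bound: |12 − (19+1)| = |-8| = 8 ≤ 2√19 ≈ 8.7178 ✓.


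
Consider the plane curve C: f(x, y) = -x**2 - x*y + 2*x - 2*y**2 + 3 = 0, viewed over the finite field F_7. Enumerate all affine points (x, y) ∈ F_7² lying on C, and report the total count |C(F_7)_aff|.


Affine F_7-points: {(2, 3), (3, 0), (3, 2), (4, 2), (4, 3), (6, 0), (6, 4)}; count = 7.

For each of the 49 pairs (x, y) ∈ F_7², evaluate f(x, y) mod 7. Record the zeros.
  x = 0: [0↦3, 1↦1, 2↦2, 3↦6, 4↦6, 5↦2, 6↦1]  zeros at y ∈ ∅
  x = 1: [0↦4, 1↦1, 2↦1, 3↦4, 4↦3, 5↦5, 6↦3]  zeros at y ∈ ∅
  x = 2: [0↦3, 1↦6, 2↦5, 3↦0, 4↦5, 5↦6, 6↦3]  zeros at y ∈ {3}
  x = 3: [0↦0, 1↦2, 2↦0, 3↦1, 4↦5, 5↦5, 6↦1]  zeros at y ∈ {0, 2}
  x = 4: [0↦2, 1↦3, 2↦0, 3↦0, 4↦3, 5↦2, 6↦4]  zeros at y ∈ {2, 3}
  x = 5: [0↦2, 1↦2, 2↦5, 3↦4, 4↦6, 5↦4, 6↦5]  zeros at y ∈ ∅
  x = 6: [0↦0, 1↦6, 2↦1, 3↦6, 4↦0, 5↦4, 6↦4]  zeros at y ∈ {0, 4}
Collecting zeros: affine points = {(2, 3), (3, 0), (3, 2), (4, 2), (4, 3), (6, 0), (6, 4)}.
Total count |C(F_7)_aff| = 7.


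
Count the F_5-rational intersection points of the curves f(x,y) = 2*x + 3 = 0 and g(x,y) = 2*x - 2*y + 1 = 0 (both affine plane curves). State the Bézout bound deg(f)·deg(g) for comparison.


Common zeros: {(1, 4)}; count = 1; Bézout bound = 1.

deg(f) = 1, deg(g) = 1, so Bézout bound = 1.
Scan x ∈ F_5. For each x, list the y ∈ F_5 with f(x, y) ≡ 0 and those with g(x, y) ≡ 0 (mod 5); the common zeros in that column are the intersection.
  x = 0: f ≡ 0 at y ∈ ∅; g ≡ 0 at y ∈ {3}; common: ∅.
  x = 1: f ≡ 0 at y ∈ {0, 1, 2, 3, 4}; g ≡ 0 at y ∈ {4}; common: {4}.
  x = 2: f ≡ 0 at y ∈ ∅; g ≡ 0 at y ∈ {0}; common: ∅.
  x = 3: f ≡ 0 at y ∈ ∅; g ≡ 0 at y ∈ {1}; common: ∅.
  x = 4: f ≡ 0 at y ∈ ∅; g ≡ 0 at y ∈ {2}; common: ∅.
Collecting: common zeros = {(1, 4)}, so the count is 1.
Comparison with the Bézout bound: 1 ≤ 1 = deg(f)·deg(g), as expected for curves with no common component (the bound is attained).


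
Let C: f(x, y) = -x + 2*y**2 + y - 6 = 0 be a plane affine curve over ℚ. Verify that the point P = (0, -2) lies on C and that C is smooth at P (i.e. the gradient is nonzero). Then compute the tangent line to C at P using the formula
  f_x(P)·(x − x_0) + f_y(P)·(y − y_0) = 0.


Tangent line at P: -x - 7*y - 14 = 0.

Step 1: f(0, -2) = 0, so P lies on C.
Step 2: partial derivatives
  f_x(x, y) = -1, f_y(x, y) = 4*y + 1.
  f_x(P) = -1, f_y(P) = -7 (gradient nonzero, so P is smooth).
Step 3: tangent line at P: -1·(x − 0) + -7·(y − -2) = 0.
Expanding: -x - 7*y - 14 = 0.


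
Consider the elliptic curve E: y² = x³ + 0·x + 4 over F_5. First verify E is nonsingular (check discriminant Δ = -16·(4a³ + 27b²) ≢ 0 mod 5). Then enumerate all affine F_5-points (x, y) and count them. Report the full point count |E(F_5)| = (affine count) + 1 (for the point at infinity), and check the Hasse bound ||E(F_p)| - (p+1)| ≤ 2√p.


Affine points = {(0, 2), (0, 3), (1, 0), (3, 1), (3, 4)}; affine count = 5; |E(F_5)| = 6.

Discriminant check: Δ ∝ 4a³ + 27b² = 4·0³ + 27·4² = 4·0 + 27·16 ≡ 2 (mod 5). Nonzero ⇒ E is nonsingular.
For each x ∈ F_5, compute rhs = x³ + 0·x + 4 mod 5, then count y ∈ F_5 with y² ≡ rhs.
  x = 0: rhs = 4, matching y values: 2, 3 (2 points).
  x = 1: rhs = 0, matching y values: 0 (1 points).
  x = 2: rhs = 2, matching y values: none (0 points).
  x = 3: rhs = 1, matching y values: 1, 4 (2 points).
  x = 4: rhs = 3, matching y values: none (0 points).
Total affine count: 5.
Full point count |E(F_5)| = 5 + 1 = 6.
Hasse bound: |6 − (5+1)| = |0| = 0 ≤ 2√5 ≈ 4.4721 ✓.


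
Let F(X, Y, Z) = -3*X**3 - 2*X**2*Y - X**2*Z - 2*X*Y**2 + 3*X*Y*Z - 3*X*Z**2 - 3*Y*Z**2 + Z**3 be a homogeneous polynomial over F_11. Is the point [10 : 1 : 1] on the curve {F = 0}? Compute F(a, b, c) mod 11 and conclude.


F(10,1,1) ≡ 0 (mod 11); P is on the curve.

Evaluate F(10, 1, 1) term-by-term (mod 11).
  -3*X**3 ↦ -3·1000·1·1 = -3000
  -2*X**2*Y ↦ -2·100·1·1 = -200
  -X**2*Z ↦ -1·100·1·1 = -100
  -2*X*Y**2 ↦ -2·10·1·1 = -20
  3*X*Y*Z ↦ 3·10·1·1 = 30
  -3*X*Z**2 ↦ -3·10·1·1 = -30
  -3*Y*Z**2 ↦ -3·1·1·1 = -3
  Z**3 ↦ 1·1·1·1 = 1
Sum: F(10, 1, 1) = (-3000) + (-200) + (-100) + (-20) + (30) + (-30) + (-3) + (1) = -3322.
Reducing mod 11: -3322 ≡ 0 (mod 11).
Since F(a, b, c) ≡ 0 (mod 11), P lies on the curve.


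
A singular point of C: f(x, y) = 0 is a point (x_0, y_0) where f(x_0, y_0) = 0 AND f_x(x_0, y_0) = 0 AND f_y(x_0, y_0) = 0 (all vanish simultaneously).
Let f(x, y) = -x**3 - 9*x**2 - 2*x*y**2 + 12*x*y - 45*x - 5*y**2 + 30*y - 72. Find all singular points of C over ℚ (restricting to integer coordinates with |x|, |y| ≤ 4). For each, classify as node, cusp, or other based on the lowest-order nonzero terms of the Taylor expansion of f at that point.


Singular points: {(-3, 3)}; classification: cusp.

Compute partial derivatives:
  f_x = -3*x**2 - 18*x - 2*y**2 + 12*y - 45.
  f_y = -4*x*y + 12*x - 10*y + 30.
Scan x_0 ∈ {−4, ..., 4}. For each x_0, f_y(x_0, y) is a polynomial in y; find its integer roots y ∈ {−4, ..., 4}, then test f_x and f at those candidates.
  x = -4: f_y(-4, y) = 6*y - 18; vanishes at y ∈ {3}. (-4, 3): f_x = -3 ≠ 0.
  x = -3: f_y(-3, y) = 2*y - 6; vanishes at y ∈ {3}. (-3, 3): f_x = 0, f = 0 — SINGULAR.
  x = -2: f_y(-2, y) = 6 - 2*y; vanishes at y ∈ {3}. (-2, 3): f_x = -3 ≠ 0.
  x = -1: f_y(-1, y) = 18 - 6*y; vanishes at y ∈ {3}. (-1, 3): f_x = -12 ≠ 0.
  x = 0: f_y(0, y) = 30 - 10*y; vanishes at y ∈ {3}. (0, 3): f_x = -27 ≠ 0.
  x = 1: f_y(1, y) = 42 - 14*y; vanishes at y ∈ {3}. (1, 3): f_x = -48 ≠ 0.
  x = 2: f_y(2, y) = 54 - 18*y; vanishes at y ∈ {3}. (2, 3): f_x = -75 ≠ 0.
  x = 3: f_y(3, y) = 66 - 22*y; vanishes at y ∈ {3}. (3, 3): f_x = -108 ≠ 0.
  x = 4: f_y(4, y) = 78 - 26*y; vanishes at y ∈ {3}. (4, 3): f_x = -147 ≠ 0.
Only singular point on the grid: (-3, 3).
Classify: substitute x = -3 + u, y = 3 + v and expand: f = -u**3 - 2*u*v**2 + v**2.
No constant or linear terms (consistent with a singular point). Quadratic part: v**2. Cubic part: -u**3 - 2*u*v**2.
The quadratic part v**2 is a perfect square, so there is a single (double) tangent line v = 0, i.e. y = 3. Restricting the cubic part to that line (v = 0) leaves -u**3 ≠ 0, so f is not divisible by v and the branch is v² ≈ u**3 to lowest order — this is a cusp.
Classification: cusp.


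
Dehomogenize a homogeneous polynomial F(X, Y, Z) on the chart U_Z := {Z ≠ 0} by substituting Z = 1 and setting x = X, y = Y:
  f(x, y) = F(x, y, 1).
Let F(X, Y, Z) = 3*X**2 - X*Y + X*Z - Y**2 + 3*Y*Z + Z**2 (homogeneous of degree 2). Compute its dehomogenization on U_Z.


f(x, y) = 3*x**2 - x*y + x - y**2 + 3*y + 1

On U_Z we set Z = 1. Each monomial c·X^i·Y^j·Z^k in F becomes c·x^i·y^j·1^k = c·x^i·y^j.
Substituting Z = 1: F(X, Y, 1) = 3*x**2 - x*y + x - y**2 + 3*y + 1.
Note: deg(f) ≤ deg(F) = 2; strict inequality happens when F is divisible by Z (lost terms).


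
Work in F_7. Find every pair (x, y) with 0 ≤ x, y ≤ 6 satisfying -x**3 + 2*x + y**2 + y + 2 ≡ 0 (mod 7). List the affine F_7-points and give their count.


Affine F_7-points: {(0, 3), (2, 1), (2, 5), (3, 3), (4, 3), (6, 2), (6, 4)}; count = 7.

For each of the 49 pairs (x, y) ∈ F_7², evaluate f(x, y) mod 7. Record the zeros.
  x = 0: [0↦2, 1↦4, 2↦1, 3↦0, 4↦1, 5↦4, 6↦2]  zeros at y ∈ {3}
  x = 1: [0↦3, 1↦5, 2↦2, 3↦1, 4↦2, 5↦5, 6↦3]  zeros at y ∈ ∅
  x = 2: [0↦5, 1↦0, 2↦4, 3↦3, 4↦4, 5↦0, 6↦5]  zeros at y ∈ {1, 5}
  x = 3: [0↦2, 1↦4, 2↦1, 3↦0, 4↦1, 5↦4, 6↦2]  zeros at y ∈ {3}
  x = 4: [0↦2, 1↦4, 2↦1, 3↦0, 4↦1, 5↦4, 6↦2]  zeros at y ∈ {3}
  x = 5: [0↦6, 1↦1, 2↦5, 3↦4, 4↦5, 5↦1, 6↦6]  zeros at y ∈ ∅
  x = 6: [0↦1, 1↦3, 2↦0, 3↦6, 4↦0, 5↦3, 6↦1]  zeros at y ∈ {2, 4}
Collecting zeros: affine points = {(0, 3), (2, 1), (2, 5), (3, 3), (4, 3), (6, 2), (6, 4)}.
Total count |C(F_7)_aff| = 7.


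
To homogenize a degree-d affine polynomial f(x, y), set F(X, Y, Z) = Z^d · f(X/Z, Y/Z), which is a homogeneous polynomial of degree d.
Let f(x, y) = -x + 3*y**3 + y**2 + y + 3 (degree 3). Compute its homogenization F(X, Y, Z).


F(X, Y, Z) = -X*Z**2 + 3*Y**3 + Y**2*Z + Y*Z**2 + 3*Z**3

deg(f) = 3.
Substitute x = X/Z, y = Y/Z into f, then multiply by Z^3.
  monomial -1·x^1·y^0 ↦ -1·X^1·Y^0·Z^2.
  monomial 3·x^0·y^3 ↦ 3·X^0·Y^3·Z^0.
  monomial 1·x^0·y^2 ↦ 1·X^0·Y^2·Z^1.
  monomial 1·x^0·y^1 ↦ 1·X^0·Y^1·Z^2.
  monomial 3·x^0·y^0 ↦ 3·X^0·Y^0·Z^3.
Collecting: F(X, Y, Z) = -X*Z**2 + 3*Y**3 + Y**2*Z + Y*Z**2 + 3*Z**3.


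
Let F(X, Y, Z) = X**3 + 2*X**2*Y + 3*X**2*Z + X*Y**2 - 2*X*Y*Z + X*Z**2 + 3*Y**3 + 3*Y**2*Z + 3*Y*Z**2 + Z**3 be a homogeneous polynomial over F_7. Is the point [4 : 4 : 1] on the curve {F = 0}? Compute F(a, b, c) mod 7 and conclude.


F(4,4,1) ≡ 4 (mod 7); P is NOT on the curve.

Evaluate F(4, 4, 1) term-by-term (mod 7).
  X**3 ↦ 1·64·1·1 = 64
  2*X**2*Y ↦ 2·16·4·1 = 128
  3*X**2*Z ↦ 3·16·1·1 = 48
  X*Y**2 ↦ 1·4·16·1 = 64
  -2*X*Y*Z ↦ -2·4·4·1 = -32
  X*Z**2 ↦ 1·4·1·1 = 4
  3*Y**3 ↦ 3·1·64·1 = 192
  3*Y**2*Z ↦ 3·1·16·1 = 48
  3*Y*Z**2 ↦ 3·1·4·1 = 12
  Z**3 ↦ 1·1·1·1 = 1
Sum: F(4, 4, 1) = (64) + (128) + (48) + (64) + (-32) + (4) + (192) + (48) + (12) + (1) = 529.
Reducing mod 7: 529 ≡ 4 (mod 7).
Since F(a, b, c) ≡ 4 ≠ 0 (mod 7), P does NOT lie on the curve.
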